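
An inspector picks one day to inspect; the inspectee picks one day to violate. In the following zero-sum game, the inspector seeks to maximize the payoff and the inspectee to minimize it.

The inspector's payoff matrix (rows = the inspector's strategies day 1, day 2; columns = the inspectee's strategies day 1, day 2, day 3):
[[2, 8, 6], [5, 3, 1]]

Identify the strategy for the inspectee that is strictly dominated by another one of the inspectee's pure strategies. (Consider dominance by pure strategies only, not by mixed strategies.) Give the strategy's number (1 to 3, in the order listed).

The inspectee prefers columns that give the inspector less. Compare day 2 with day 3: 6 < 8, 1 < 3.
So day 3 strictly dominates day 2 for the inspectee; day 2 is strictly dominated.

2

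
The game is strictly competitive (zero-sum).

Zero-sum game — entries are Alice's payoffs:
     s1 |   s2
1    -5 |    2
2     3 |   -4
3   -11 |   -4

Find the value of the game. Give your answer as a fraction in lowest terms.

-1

Row 3 is strictly dominated by row 1, so Alice never plays it.
The remaining 2×2 game on (1, 2) × (s1, s2) has no saddle point. Let Alice play 1 with probability p; indifference gives −5p + 3(1−p) = 2p − 4(1−p), so p = 1/2.
Similarly Bob's optimal q on s1 is 3/7, and the value is -5·(3/7) + (2)·(4/7) = -1.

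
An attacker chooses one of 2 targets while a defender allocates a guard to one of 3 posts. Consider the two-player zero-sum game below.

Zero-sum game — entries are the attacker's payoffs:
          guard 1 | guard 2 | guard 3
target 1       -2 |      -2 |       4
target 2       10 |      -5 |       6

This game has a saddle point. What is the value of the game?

-2

Row minima: -2, -5 → the attacker's maximin is -2.
Column maxima: 10, -2, 6 → the defender's minimax is -2.
They coincide at (target 1, guard 2), so the value is -2.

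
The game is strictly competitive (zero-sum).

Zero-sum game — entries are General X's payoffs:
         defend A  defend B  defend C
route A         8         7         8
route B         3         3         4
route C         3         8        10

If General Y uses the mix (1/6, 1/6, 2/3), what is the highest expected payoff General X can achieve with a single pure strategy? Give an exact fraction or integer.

route A: (8)·(1/6) + (7)·(1/6) + (8)·(2/3) = 47/6.
route B: (3)·(1/6) + (3)·(1/6) + (4)·(2/3) = 11/3.
route C: (3)·(1/6) + (8)·(1/6) + (10)·(2/3) = 17/2.
The best pure response is route C with expected payoff 17/2.

17/2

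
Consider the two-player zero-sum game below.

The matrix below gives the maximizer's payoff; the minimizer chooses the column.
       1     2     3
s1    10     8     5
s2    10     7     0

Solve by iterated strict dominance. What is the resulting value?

Column 1 is strictly dominated by 2 for the minimizer (8<10, 7<10); eliminate 1.
Column 2 is strictly dominated by 3 for the minimizer (5<8, 0<7); eliminate 2.
Row s2 is strictly dominated by row s1 (5>0); eliminate s2.
Only (s1, 3) remains, with payoff 5.

5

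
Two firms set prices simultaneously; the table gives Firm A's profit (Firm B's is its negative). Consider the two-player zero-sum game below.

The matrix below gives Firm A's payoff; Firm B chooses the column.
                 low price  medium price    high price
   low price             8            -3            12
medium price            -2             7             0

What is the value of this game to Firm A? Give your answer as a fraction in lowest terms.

Column high price is strictly dominated by low price for Firm B (it gives Firm A more in every row).
The remaining 2×2 game on (low price, medium price) × (low price, medium price) has no saddle point. Let Firm A play low price with probability p; indifference gives 8p − 2(1−p) = −3p + 7(1−p), so p = 9/20.
Similarly Firm B's optimal q on low price is 1/2, and the value is 8·(1/2) + (-3)·(1/2) = 5/2.

5/2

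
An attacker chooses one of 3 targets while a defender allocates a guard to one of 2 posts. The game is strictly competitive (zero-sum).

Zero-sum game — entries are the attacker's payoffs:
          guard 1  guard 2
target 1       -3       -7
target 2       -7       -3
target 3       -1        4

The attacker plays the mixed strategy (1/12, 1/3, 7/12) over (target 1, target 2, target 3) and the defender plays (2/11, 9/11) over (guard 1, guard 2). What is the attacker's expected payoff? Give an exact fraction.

Against (2/11, 9/11), each row's expected payoff is target 1: -69/11; target 2: -41/11; target 3: 34/11.
Taking the (1/12, 1/3, 7/12)-weighted average: (1/12)·(-69/11) + (1/3)·(-41/11) + (7/12)·(34/11) = 5/132.

5/132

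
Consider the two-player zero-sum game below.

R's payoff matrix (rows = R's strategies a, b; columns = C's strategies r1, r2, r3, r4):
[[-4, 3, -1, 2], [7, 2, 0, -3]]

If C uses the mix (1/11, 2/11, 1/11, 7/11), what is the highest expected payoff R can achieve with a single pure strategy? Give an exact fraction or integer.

15/11

a: (-4)·(1/11) + (3)·(2/11) + (-1)·(1/11) + (2)·(7/11) = 15/11.
b: (7)·(1/11) + (2)·(2/11) + (0)·(1/11) + (-3)·(7/11) = -10/11.
The best pure response is a with expected payoff 15/11.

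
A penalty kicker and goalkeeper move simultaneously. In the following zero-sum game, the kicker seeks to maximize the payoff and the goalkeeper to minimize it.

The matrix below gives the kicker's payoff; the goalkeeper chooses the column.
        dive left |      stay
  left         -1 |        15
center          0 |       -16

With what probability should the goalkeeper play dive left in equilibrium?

31/32

Row minima are -1 and -16, so the kicker's maximin is -1; column maxima are 0 and 15, so the goalkeeper's minimax is 0. These differ, so the equilibrium is in mixed strategies.
Let the goalkeeper play dive left with probability q. The kicker is indifferent when −q + 15(1−q) = −16(1−q), giving q = 31/32.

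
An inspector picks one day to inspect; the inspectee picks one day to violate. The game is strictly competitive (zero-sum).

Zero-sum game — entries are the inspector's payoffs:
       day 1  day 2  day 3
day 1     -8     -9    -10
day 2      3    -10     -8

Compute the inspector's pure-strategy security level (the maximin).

-10

The worst-case payoff for each row is day 1: -10, day 2: -10.
The best of these is -10.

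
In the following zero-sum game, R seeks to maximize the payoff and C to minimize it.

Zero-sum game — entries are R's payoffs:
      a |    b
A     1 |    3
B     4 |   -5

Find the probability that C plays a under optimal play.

8/11

Row minima are 1 and -5, so R's maximin is 1; column maxima are 4 and 3, so C's minimax is 3. These differ, so the equilibrium is in mixed strategies.
Let C play a with probability q. R is indifferent when q + 3(1−q) = 4q − 5(1−q), giving q = 8/11.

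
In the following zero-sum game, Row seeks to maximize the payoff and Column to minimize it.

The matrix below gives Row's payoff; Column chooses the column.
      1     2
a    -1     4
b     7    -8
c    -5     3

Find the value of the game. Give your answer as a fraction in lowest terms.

Row c is strictly dominated by row a, so Row never plays it.
The remaining 2×2 game on (a, b) × (1, 2) has no saddle point. Let Row play a with probability p; indifference gives −p + 7(1−p) = 4p − 8(1−p), so p = 3/4.
Similarly Column's optimal q on 1 is 3/5, and the value is -1·(3/5) + (4)·(2/5) = 1.

1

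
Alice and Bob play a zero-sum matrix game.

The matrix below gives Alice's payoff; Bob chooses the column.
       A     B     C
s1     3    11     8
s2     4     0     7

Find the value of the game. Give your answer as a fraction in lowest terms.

11/3

Column C is strictly dominated by A for Bob (it gives Alice more in every row).
The remaining 2×2 game on (s1, s2) × (A, B) has no saddle point. Let Alice play s1 with probability p; indifference gives 3p + 4(1−p) = 11p, so p = 1/3.
Similarly Bob's optimal q on A is 11/12, and the value is 3·(11/12) + (11)·(1/12) = 11/3.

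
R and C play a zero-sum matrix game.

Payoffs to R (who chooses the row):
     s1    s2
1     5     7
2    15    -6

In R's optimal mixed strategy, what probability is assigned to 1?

Row minima are 5 and -6, so R's maximin is 5; column maxima are 15 and 7, so C's minimax is 7. These differ, so the equilibrium is in mixed strategies.
Let R play 1 with probability p. C is indifferent when 5p + 15(1−p) = 7p − 6(1−p), giving p = 21/23.

21/23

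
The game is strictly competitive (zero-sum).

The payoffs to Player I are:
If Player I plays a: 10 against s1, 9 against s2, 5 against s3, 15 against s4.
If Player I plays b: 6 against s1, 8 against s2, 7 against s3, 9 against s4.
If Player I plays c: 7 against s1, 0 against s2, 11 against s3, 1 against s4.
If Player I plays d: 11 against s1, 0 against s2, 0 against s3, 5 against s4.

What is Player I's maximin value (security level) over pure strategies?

6

The worst-case payoff for each row is a: 5, b: 6, c: 0, d: 0.
The best of these is 6.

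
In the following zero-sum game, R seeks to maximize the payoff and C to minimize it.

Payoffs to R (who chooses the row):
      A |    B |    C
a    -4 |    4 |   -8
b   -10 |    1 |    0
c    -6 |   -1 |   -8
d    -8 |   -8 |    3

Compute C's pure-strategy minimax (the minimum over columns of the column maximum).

The worst case (largest entry) in each column is A: -4, B: 4, C: 3.
The best (smallest) of these is -4.

-4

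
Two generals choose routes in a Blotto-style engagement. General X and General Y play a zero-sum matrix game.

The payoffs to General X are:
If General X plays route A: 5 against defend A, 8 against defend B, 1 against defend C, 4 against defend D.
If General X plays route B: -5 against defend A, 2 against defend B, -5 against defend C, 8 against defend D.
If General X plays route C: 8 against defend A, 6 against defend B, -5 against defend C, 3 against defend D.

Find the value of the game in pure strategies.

Row minima: 1, -5, -5 → General X's maximin is 1.
Column maxima: 8, 8, 1, 8 → General Y's minimax is 1.
They coincide at (route A, defend C), so the value is 1.

1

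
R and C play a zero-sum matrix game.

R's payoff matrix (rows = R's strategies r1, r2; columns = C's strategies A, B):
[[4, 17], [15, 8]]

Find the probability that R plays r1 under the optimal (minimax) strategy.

7/20

Row minima are 4 and 8, so R's maximin is 8; column maxima are 15 and 17, so C's minimax is 15. These differ, so the equilibrium is in mixed strategies.
Let R play r1 with probability p. C is indifferent when 4p + 15(1−p) = 17p + 8(1−p), giving p = 7/20.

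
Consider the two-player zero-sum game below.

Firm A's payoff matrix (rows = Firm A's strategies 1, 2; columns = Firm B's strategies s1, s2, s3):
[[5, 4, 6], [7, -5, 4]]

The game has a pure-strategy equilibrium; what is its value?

Row minima: 4, -5 → Firm A's maximin is 4.
Column maxima: 7, 4, 6 → Firm B's minimax is 4.
They coincide at (1, s2), so the value is 4.

4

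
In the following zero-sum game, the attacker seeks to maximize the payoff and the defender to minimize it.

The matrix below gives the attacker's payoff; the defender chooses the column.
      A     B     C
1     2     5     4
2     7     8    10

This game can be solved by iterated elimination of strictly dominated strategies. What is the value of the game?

7

Column B is strictly dominated by A for the defender (2<5, 7<8); eliminate B.
Column C is strictly dominated by A for the defender (2<4, 7<10); eliminate C.
Row 1 is strictly dominated by row 2 (7>2); eliminate 1.
Only (2, A) remains, with payoff 7.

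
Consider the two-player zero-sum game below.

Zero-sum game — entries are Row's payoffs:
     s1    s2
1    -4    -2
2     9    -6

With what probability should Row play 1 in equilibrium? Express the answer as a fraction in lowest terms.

Row minima are -4 and -6, so Row's maximin is -4; column maxima are 9 and -2, so Column's minimax is -2. These differ, so the equilibrium is in mixed strategies.
Let Row play 1 with probability p. Column is indifferent when −4p + 9(1−p) = −2p − 6(1−p), giving p = 15/17.

15/17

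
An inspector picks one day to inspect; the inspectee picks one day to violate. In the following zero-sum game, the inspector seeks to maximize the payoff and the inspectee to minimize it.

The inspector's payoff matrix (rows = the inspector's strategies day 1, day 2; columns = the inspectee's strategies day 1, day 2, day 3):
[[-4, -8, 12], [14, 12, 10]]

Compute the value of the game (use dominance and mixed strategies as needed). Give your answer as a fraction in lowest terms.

112/11

Column day 1 is strictly dominated by day 2 for the inspectee (it gives the inspector more in every row).
The remaining 2×2 game on (day 1, day 2) × (day 2, day 3) has no saddle point. Let the inspector play day 1 with probability p; indifference gives −8p + 12(1−p) = 12p + 10(1−p), so p = 1/11.
Similarly the inspectee's optimal q on day 2 is 1/11, and the value is -8·(1/11) + (12)·(10/11) = 112/11.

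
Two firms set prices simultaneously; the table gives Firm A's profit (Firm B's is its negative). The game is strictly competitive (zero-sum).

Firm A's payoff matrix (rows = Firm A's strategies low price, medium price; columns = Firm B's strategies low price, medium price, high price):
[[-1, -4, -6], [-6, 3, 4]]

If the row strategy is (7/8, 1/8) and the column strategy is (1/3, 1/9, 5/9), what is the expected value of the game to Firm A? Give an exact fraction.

-127/36

Against (1/3, 1/9, 5/9), each row's expected payoff is low price: -37/9; medium price: 5/9.
Taking the (7/8, 1/8)-weighted average: (7/8)·(-37/9) + (1/8)·(5/9) = -127/36.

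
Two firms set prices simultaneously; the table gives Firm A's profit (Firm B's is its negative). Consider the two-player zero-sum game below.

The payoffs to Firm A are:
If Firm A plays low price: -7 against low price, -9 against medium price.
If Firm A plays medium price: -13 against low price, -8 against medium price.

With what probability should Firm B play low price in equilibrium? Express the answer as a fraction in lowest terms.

1/7

Row minima are -9 and -13, so Firm A's maximin is -9; column maxima are -7 and -8, so Firm B's minimax is -8. These differ, so the equilibrium is in mixed strategies.
Let Firm B play low price with probability q. Firm A is indifferent when −7q − 9(1−q) = −13q − 8(1−q), giving q = 1/7.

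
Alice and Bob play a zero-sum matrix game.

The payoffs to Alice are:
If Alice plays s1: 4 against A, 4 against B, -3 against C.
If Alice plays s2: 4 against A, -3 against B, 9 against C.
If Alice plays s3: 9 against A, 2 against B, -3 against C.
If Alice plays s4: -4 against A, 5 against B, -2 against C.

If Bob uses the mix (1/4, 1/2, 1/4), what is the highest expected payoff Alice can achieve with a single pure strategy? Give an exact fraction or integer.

5/2

s1: (4)·(1/4) + (4)·(1/2) + (-3)·(1/4) = 9/4.
s2: (4)·(1/4) + (-3)·(1/2) + (9)·(1/4) = 7/4.
s3: (9)·(1/4) + (2)·(1/2) + (-3)·(1/4) = 5/2.
s4: (-4)·(1/4) + (5)·(1/2) + (-2)·(1/4) = 1.
The best pure response is s3 with expected payoff 5/2.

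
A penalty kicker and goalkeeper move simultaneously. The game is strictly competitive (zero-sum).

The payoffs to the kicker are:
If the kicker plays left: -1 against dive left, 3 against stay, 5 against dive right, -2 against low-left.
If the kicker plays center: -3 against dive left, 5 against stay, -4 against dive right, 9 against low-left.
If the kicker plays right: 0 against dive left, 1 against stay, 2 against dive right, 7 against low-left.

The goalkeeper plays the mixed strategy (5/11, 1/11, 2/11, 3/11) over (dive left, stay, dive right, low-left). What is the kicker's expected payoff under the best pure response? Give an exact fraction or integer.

26/11

left: (-1)·(5/11) + (3)·(1/11) + (5)·(2/11) + (-2)·(3/11) = 2/11.
center: (-3)·(5/11) + (5)·(1/11) + (-4)·(2/11) + (9)·(3/11) = 9/11.
right: (0)·(5/11) + (1)·(1/11) + (2)·(2/11) + (7)·(3/11) = 26/11.
The best pure response is right with expected payoff 26/11.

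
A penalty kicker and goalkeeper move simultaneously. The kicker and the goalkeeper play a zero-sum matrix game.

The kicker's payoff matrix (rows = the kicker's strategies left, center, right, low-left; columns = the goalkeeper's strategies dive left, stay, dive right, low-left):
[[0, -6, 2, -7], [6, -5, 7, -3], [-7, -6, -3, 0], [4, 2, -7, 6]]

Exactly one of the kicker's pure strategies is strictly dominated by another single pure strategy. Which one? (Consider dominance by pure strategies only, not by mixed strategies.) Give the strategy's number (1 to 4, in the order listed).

Compare left with center: 6 > 0, -5 > -6, 7 > 2, -3 > -7.
So center strictly dominates left for the kicker; left is strictly dominated.

1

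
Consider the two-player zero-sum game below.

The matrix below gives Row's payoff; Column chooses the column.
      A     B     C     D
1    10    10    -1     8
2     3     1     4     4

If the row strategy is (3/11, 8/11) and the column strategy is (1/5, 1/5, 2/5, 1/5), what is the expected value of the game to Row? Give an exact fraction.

Against (1/5, 1/5, 2/5, 1/5), each row's expected payoff is 1: 26/5; 2: 16/5.
Taking the (3/11, 8/11)-weighted average: (3/11)·(26/5) + (8/11)·(16/5) = 206/55.

206/55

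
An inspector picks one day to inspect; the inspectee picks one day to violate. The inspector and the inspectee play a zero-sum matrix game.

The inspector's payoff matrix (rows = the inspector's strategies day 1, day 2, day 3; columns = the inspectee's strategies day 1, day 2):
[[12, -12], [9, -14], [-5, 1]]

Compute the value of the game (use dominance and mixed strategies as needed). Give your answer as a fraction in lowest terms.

Row day 2 is strictly dominated by row day 1, so the inspector never plays it.
The remaining 2×2 game on (day 1, day 3) × (day 1, day 2) has no saddle point. Let the inspector play day 1 with probability p; indifference gives 12p − 5(1−p) = −12p + (1−p), so p = 1/5.
Similarly the inspectee's optimal q on day 1 is 13/30, and the value is 12·(13/30) + (-12)·(17/30) = -8/5.

-8/5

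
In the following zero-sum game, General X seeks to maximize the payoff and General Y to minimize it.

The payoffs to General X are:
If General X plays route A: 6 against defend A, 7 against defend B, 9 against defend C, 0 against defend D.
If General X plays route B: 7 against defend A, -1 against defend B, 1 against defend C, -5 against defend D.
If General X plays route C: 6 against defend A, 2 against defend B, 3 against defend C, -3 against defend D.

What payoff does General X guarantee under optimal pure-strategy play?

0

Row minima: 0, -5, -3 → General X's maximin is 0.
Column maxima: 7, 7, 9, 0 → General Y's minimax is 0.
They coincide at (route A, defend D), so the value is 0.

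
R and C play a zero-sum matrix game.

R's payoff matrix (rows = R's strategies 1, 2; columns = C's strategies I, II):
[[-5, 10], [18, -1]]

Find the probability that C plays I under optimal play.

11/34

Row minima are -5 and -1, so R's maximin is -1; column maxima are 18 and 10, so C's minimax is 10. These differ, so the equilibrium is in mixed strategies.
Let C play I with probability q. R is indifferent when −5q + 10(1−q) = 18q − (1−q), giving q = 11/34.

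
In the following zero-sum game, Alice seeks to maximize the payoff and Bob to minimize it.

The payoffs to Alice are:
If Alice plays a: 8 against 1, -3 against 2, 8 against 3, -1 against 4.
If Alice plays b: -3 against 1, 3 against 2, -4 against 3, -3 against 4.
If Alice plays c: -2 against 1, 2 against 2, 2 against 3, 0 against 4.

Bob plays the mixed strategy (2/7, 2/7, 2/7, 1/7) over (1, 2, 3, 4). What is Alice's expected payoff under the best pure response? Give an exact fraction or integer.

a: (8)·(2/7) + (-3)·(2/7) + (8)·(2/7) + (-1)·(1/7) = 25/7.
b: (-3)·(2/7) + (3)·(2/7) + (-4)·(2/7) + (-3)·(1/7) = -11/7.
c: (-2)·(2/7) + (2)·(2/7) + (2)·(2/7) + (0)·(1/7) = 4/7.
The best pure response is a with expected payoff 25/7.

25/7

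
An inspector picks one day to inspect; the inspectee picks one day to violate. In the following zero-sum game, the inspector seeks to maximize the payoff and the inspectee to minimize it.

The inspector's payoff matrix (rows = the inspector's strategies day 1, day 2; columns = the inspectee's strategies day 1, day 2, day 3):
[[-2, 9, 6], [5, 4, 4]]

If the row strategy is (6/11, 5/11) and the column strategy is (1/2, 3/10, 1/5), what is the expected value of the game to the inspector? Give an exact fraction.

399/110

Against (1/2, 3/10, 1/5), each row's expected payoff is day 1: 29/10; day 2: 9/2.
Taking the (6/11, 5/11)-weighted average: (6/11)·(29/10) + (5/11)·(9/2) = 399/110.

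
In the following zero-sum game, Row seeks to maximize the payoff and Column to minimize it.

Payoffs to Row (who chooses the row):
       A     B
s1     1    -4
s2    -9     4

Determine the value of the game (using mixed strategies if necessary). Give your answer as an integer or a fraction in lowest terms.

Row minima are -4 and -9, so Row's maximin is -4; column maxima are 1 and 4, so Column's minimax is 1. These differ, so the equilibrium is in mixed strategies.
Let Row play s1 with probability p. Column is indifferent when p − 9(1−p) = −4p + 4(1−p), giving p = 13/18.
Let Column play A with probability q. Row is indifferent when q − 4(1−q) = −9q + 4(1−q), giving q = 4/9.
The value is 1·(4/9) + (-4)·(5/9) = -16/9.

-16/9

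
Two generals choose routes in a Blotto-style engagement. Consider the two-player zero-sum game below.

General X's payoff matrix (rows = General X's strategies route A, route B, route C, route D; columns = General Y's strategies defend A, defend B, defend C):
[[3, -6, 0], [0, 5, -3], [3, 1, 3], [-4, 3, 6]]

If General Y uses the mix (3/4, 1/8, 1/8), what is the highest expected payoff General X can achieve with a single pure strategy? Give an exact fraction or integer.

11/4

route A: (3)·(3/4) + (-6)·(1/8) + (0)·(1/8) = 3/2.
route B: (0)·(3/4) + (5)·(1/8) + (-3)·(1/8) = 1/4.
route C: (3)·(3/4) + (1)·(1/8) + (3)·(1/8) = 11/4.
route D: (-4)·(3/4) + (3)·(1/8) + (6)·(1/8) = -15/8.
The best pure response is route C with expected payoff 11/4.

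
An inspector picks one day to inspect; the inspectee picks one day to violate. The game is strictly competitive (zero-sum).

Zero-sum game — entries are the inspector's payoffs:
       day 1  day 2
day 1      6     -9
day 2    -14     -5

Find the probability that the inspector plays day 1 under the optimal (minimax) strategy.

3/8

Row minima are -9 and -14, so the inspector's maximin is -9; column maxima are 6 and -5, so the inspectee's minimax is -5. These differ, so the equilibrium is in mixed strategies.
Let the inspector play day 1 with probability p. The inspectee is indifferent when 6p − 14(1−p) = −9p − 5(1−p), giving p = 3/8.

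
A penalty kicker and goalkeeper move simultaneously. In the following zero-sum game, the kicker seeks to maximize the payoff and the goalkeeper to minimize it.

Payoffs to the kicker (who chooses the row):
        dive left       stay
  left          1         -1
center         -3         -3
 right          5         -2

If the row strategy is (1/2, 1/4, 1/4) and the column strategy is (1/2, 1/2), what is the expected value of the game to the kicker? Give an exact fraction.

-3/8

Against (1/2, 1/2), each row's expected payoff is left: 0; center: -3; right: 3/2.
Taking the (1/2, 1/4, 1/4)-weighted average: (1/2)·(0) + (1/4)·(-3) + (1/4)·(3/2) = -3/8.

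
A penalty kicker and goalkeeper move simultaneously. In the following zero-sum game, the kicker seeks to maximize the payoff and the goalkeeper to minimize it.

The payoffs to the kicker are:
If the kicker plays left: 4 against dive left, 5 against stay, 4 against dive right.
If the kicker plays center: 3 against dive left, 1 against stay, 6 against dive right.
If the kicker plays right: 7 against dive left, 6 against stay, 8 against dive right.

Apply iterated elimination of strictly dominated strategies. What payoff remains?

Row center is strictly dominated by row right (7>3, 6>1, 8>6); eliminate center.
Row left is strictly dominated by row right (7>4, 6>5, 8>4); eliminate left.
Column dive right is strictly dominated by dive left for the goalkeeper (7<8); eliminate dive right.
Column dive left is strictly dominated by stay for the goalkeeper (6<7); eliminate dive left.
Only (right, stay) remains, with payoff 6.

6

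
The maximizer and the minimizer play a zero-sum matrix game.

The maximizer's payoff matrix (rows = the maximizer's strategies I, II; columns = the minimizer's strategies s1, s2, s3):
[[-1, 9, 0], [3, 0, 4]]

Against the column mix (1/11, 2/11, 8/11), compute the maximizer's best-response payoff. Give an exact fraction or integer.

I: (-1)·(1/11) + (9)·(2/11) + (0)·(8/11) = 17/11.
II: (3)·(1/11) + (0)·(2/11) + (4)·(8/11) = 35/11.
The best pure response is II with expected payoff 35/11.

35/11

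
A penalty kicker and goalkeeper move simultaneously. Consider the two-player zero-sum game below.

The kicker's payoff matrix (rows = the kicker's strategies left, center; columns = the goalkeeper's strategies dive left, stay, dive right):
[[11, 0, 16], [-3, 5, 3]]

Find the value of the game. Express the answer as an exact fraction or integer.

55/19

Column dive right is strictly dominated by dive left for the goalkeeper (it gives the kicker more in every row).
The remaining 2×2 game on (left, center) × (dive left, stay) has no saddle point. Let the kicker play left with probability p; indifference gives 11p − 3(1−p) = 5(1−p), so p = 8/19.
Similarly the goalkeeper's optimal q on dive left is 5/19, and the value is 11·(5/19) + (0)·(14/19) = 55/19.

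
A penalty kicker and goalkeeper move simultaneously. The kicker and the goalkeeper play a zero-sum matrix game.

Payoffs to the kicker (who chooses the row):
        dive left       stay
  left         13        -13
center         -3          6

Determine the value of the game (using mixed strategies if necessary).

Row minima are -13 and -3, so the kicker's maximin is -3; column maxima are 13 and 6, so the goalkeeper's minimax is 6. These differ, so the equilibrium is in mixed strategies.
Let the kicker play left with probability p. The goalkeeper is indifferent when 13p − 3(1−p) = −13p + 6(1−p), giving p = 9/35.
Let the goalkeeper play dive left with probability q. The kicker is indifferent when 13q − 13(1−q) = −3q + 6(1−q), giving q = 19/35.
The value is 13·(19/35) + (-13)·(16/35) = 39/35.

39/35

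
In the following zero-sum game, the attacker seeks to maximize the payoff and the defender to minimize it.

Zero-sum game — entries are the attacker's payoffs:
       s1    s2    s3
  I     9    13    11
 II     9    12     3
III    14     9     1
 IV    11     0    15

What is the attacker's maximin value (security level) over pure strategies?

9

The worst-case payoff for each row is I: 9, II: 3, III: 1, IV: 0.
The best of these is 9.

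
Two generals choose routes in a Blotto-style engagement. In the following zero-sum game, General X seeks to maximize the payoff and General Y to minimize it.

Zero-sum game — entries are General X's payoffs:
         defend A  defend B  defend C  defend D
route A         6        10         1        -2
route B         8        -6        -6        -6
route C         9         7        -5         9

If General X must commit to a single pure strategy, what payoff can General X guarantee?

The worst-case payoff for each row is route A: -2, route B: -6, route C: -5.
The best of these is -2.

-2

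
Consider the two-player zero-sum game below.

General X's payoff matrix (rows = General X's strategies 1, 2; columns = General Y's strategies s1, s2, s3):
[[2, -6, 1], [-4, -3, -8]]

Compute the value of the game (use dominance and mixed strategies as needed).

-17/4

Column s1 is strictly dominated by s3 for General Y (it gives General X more in every row).
The remaining 2×2 game on (1, 2) × (s2, s3) has no saddle point. Let General X play 1 with probability p; indifference gives −6p − 3(1−p) = p − 8(1−p), so p = 5/12.
Similarly General Y's optimal q on s2 is 3/4, and the value is -6·(3/4) + (1)·(1/4) = -17/4.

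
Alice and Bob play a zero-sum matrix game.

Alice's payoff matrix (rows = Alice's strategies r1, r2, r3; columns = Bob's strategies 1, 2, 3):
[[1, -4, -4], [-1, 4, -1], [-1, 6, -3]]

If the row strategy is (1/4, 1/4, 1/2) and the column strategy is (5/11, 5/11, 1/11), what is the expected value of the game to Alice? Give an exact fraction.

39/44

Against (5/11, 5/11, 1/11), each row's expected payoff is r1: -19/11; r2: 14/11; r3: 2.
Taking the (1/4, 1/4, 1/2)-weighted average: (1/4)·(-19/11) + (1/4)·(14/11) + (1/2)·(2) = 39/44.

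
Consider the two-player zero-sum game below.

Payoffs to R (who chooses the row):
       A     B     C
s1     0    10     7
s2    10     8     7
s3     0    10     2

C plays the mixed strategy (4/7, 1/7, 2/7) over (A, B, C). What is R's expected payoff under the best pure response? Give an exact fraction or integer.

62/7

s1: (0)·(4/7) + (10)·(1/7) + (7)·(2/7) = 24/7.
s2: (10)·(4/7) + (8)·(1/7) + (7)·(2/7) = 62/7.
s3: (0)·(4/7) + (10)·(1/7) + (2)·(2/7) = 2.
The best pure response is s2 with expected payoff 62/7.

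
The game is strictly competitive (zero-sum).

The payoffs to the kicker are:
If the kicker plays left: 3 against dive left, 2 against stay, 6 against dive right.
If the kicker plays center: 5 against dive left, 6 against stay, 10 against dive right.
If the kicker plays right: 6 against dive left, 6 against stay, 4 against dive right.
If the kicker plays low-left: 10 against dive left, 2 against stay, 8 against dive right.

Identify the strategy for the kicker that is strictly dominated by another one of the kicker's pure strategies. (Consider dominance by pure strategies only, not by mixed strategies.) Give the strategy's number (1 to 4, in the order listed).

1

Compare left with center: 5 > 3, 6 > 2, 10 > 6.
So center strictly dominates left for the kicker; left is strictly dominated.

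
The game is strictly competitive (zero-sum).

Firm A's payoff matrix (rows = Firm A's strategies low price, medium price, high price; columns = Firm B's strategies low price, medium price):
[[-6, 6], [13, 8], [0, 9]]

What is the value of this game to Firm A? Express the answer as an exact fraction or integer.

Row low price is strictly dominated by row high price, so Firm A never plays it.
The remaining 2×2 game on (medium price, high price) × (low price, medium price) has no saddle point. Let Firm A play medium price with probability p; indifference gives 13p = 8p + 9(1−p), so p = 9/14.
Similarly Firm B's optimal q on low price is 1/14, and the value is 13·(1/14) + (8)·(13/14) = 117/14.

117/14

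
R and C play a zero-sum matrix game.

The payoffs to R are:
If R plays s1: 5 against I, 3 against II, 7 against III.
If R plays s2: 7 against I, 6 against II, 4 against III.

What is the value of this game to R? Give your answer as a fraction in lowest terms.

5

Column I is strictly dominated by II for C (it gives R more in every row).
The remaining 2×2 game on (s1, s2) × (II, III) has no saddle point. Let R play s1 with probability p; indifference gives 3p + 6(1−p) = 7p + 4(1−p), so p = 1/3.
Similarly C's optimal q on II is 1/2, and the value is 3·(1/2) + (7)·(1/2) = 5.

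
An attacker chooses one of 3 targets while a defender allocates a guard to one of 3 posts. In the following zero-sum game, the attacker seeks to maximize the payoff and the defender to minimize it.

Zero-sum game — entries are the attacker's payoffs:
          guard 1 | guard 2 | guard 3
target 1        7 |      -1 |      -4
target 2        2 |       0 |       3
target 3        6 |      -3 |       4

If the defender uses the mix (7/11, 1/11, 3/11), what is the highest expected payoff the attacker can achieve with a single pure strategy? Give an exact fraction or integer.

51/11

target 1: (7)·(7/11) + (-1)·(1/11) + (-4)·(3/11) = 36/11.
target 2: (2)·(7/11) + (0)·(1/11) + (3)·(3/11) = 23/11.
target 3: (6)·(7/11) + (-3)·(1/11) + (4)·(3/11) = 51/11.
The best pure response is target 3 with expected payoff 51/11.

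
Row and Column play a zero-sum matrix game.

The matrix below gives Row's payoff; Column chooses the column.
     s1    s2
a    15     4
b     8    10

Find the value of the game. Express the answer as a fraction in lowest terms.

118/13

Row minima are 4 and 8, so Row's maximin is 8; column maxima are 15 and 10, so Column's minimax is 10. These differ, so the equilibrium is in mixed strategies.
Let Row play a with probability p. Column is indifferent when 15p + 8(1−p) = 4p + 10(1−p), giving p = 2/13.
Let Column play s1 with probability q. Row is indifferent when 15q + 4(1−q) = 8q + 10(1−q), giving q = 6/13.
The value is 15·(6/13) + (4)·(7/13) = 118/13.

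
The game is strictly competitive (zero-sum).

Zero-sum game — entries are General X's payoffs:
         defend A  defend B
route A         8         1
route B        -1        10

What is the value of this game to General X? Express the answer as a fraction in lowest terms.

9/2

Row minima are 1 and -1, so General X's maximin is 1; column maxima are 8 and 10, so General Y's minimax is 8. These differ, so the equilibrium is in mixed strategies.
Let General X play route A with probability p. General Y is indifferent when 8p − (1−p) = p + 10(1−p), giving p = 11/18.
Let General Y play defend A with probability q. General X is indifferent when 8q + (1−q) = −q + 10(1−q), giving q = 1/2.
The value is 8·(1/2) + (1)·(1/2) = 9/2.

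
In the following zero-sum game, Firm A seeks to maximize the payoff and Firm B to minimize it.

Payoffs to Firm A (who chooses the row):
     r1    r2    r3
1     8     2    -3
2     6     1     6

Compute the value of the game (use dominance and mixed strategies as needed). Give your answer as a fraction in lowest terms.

Column r1 is strictly dominated by r2 for Firm B (it gives Firm A more in every row).
The remaining 2×2 game on (1, 2) × (r2, r3) has no saddle point. Let Firm A play 1 with probability p; indifference gives 2p + (1−p) = −3p + 6(1−p), so p = 1/2.
Similarly Firm B's optimal q on r2 is 9/10, and the value is 2·(9/10) + (-3)·(1/10) = 3/2.

3/2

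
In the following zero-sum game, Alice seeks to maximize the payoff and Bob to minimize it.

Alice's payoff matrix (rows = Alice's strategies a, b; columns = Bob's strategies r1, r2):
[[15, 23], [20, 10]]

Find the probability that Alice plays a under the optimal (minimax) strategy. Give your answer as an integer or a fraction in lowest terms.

5/9

Row minima are 15 and 10, so Alice's maximin is 15; column maxima are 20 and 23, so Bob's minimax is 20. These differ, so the equilibrium is in mixed strategies.
Let Alice play a with probability p. Bob is indifferent when 15p + 20(1−p) = 23p + 10(1−p), giving p = 5/9.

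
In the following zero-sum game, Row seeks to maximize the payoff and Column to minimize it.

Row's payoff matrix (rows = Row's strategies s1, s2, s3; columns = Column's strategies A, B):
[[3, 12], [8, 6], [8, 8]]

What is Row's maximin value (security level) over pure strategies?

The worst-case payoff for each row is s1: 3, s2: 6, s3: 8.
The best of these is 8.

8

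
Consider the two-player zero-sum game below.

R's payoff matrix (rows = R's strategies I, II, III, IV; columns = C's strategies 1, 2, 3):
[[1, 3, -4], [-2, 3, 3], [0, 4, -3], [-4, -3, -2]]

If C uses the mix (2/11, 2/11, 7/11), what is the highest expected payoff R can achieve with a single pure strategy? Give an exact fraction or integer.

I: (1)·(2/11) + (3)·(2/11) + (-4)·(7/11) = -20/11.
II: (-2)·(2/11) + (3)·(2/11) + (3)·(7/11) = 23/11.
III: (0)·(2/11) + (4)·(2/11) + (-3)·(7/11) = -13/11.
IV: (-4)·(2/11) + (-3)·(2/11) + (-2)·(7/11) = -28/11.
The best pure response is II with expected payoff 23/11.

23/11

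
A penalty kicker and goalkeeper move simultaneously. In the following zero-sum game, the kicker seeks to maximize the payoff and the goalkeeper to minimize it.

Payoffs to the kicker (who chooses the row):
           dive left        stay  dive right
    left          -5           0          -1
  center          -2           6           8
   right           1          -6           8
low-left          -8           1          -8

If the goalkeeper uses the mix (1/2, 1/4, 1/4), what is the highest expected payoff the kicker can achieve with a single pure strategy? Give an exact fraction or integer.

left: (-5)·(1/2) + (0)·(1/4) + (-1)·(1/4) = -11/4.
center: (-2)·(1/2) + (6)·(1/4) + (8)·(1/4) = 5/2.
right: (1)·(1/2) + (-6)·(1/4) + (8)·(1/4) = 1.
low-left: (-8)·(1/2) + (1)·(1/4) + (-8)·(1/4) = -23/4.
The best pure response is center with expected payoff 5/2.

5/2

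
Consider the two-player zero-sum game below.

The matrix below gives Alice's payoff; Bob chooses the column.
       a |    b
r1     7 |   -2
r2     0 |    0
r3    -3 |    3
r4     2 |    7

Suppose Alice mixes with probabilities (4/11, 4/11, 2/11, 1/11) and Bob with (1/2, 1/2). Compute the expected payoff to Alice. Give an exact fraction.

29/22

Against (1/2, 1/2), each row's expected payoff is r1: 5/2; r2: 0; r3: 0; r4: 9/2.
Taking the (4/11, 4/11, 2/11, 1/11)-weighted average: (4/11)·(5/2) + (4/11)·(0) + (2/11)·(0) + (1/11)·(9/2) = 29/22.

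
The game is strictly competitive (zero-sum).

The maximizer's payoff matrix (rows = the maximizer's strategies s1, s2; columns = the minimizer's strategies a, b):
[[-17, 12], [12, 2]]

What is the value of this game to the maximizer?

Row minima are -17 and 2, so the maximizer's maximin is 2; column maxima are 12 and 12, so the minimizer's minimax is 12. These differ, so the equilibrium is in mixed strategies.
Let the maximizer play s1 with probability p. The minimizer is indifferent when −17p + 12(1−p) = 12p + 2(1−p), giving p = 10/39.
Let the minimizer play a with probability q. The maximizer is indifferent when −17q + 12(1−q) = 12q + 2(1−q), giving q = 10/39.
The value is -17·(10/39) + (12)·(29/39) = 178/39.

178/39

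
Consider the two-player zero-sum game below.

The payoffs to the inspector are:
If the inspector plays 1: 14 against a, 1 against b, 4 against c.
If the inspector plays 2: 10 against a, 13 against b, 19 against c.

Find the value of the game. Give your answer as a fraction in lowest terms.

Column c is strictly dominated by b for the inspectee (it gives the inspector more in every row).
The remaining 2×2 game on (1, 2) × (a, b) has no saddle point. Let the inspector play 1 with probability p; indifference gives 14p + 10(1−p) = p + 13(1−p), so p = 3/16.
Similarly the inspectee's optimal q on a is 3/4, and the value is 14·(3/4) + (1)·(1/4) = 43/4.

43/4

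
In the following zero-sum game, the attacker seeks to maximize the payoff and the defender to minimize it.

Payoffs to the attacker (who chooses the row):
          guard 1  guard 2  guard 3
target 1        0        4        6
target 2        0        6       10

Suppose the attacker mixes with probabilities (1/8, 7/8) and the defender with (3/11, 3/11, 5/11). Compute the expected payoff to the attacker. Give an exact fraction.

Against (3/11, 3/11, 5/11), each row's expected payoff is target 1: 42/11; target 2: 68/11.
Taking the (1/8, 7/8)-weighted average: (1/8)·(42/11) + (7/8)·(68/11) = 259/44.

259/44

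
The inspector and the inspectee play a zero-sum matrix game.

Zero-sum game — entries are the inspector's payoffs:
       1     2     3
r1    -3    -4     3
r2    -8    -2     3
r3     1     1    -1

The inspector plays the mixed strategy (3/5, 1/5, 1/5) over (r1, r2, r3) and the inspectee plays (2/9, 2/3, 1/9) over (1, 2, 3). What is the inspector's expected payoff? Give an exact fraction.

-11/5

Against (2/9, 2/3, 1/9), each row's expected payoff is r1: -3; r2: -25/9; r3: 7/9.
Taking the (3/5, 1/5, 1/5)-weighted average: (3/5)·(-3) + (1/5)·(-25/9) + (1/5)·(7/9) = -11/5.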